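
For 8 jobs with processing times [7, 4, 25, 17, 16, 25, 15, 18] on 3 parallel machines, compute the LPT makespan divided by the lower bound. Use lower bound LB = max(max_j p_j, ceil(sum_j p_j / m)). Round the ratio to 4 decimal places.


LPT order: [25, 25, 18, 17, 16, 15, 7, 4]
Machine loads after assignment: [41, 44, 42]
LPT makespan = 44
Lower bound = max(max_job, ceil(total/3)) = max(25, 43) = 43
Ratio = 44 / 43 = 1.0233

1.0233


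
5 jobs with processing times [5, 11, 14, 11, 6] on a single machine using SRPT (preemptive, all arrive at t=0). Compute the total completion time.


Since all jobs arrive at t=0, SRPT equals SPT ordering.
SPT order: [5, 6, 11, 11, 14]
Completion times:
  Job 1: p=5, C=5
  Job 2: p=6, C=11
  Job 3: p=11, C=22
  Job 4: p=11, C=33
  Job 5: p=14, C=47
Total completion time = 5 + 11 + 22 + 33 + 47 = 118

118


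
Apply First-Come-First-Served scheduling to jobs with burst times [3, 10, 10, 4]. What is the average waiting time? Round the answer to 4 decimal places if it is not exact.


FCFS order (as given): [3, 10, 10, 4]
Waiting times:
  Job 1: wait = 0
  Job 2: wait = 3
  Job 3: wait = 13
  Job 4: wait = 23
Sum of waiting times = 39
Average waiting time = 39/4 = 9.75

9.75


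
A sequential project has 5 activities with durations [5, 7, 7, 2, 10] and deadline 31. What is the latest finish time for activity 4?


LF(activity 4) = deadline - sum of successor durations
Successors: activities 5 through 5 with durations [10]
Sum of successor durations = 10
LF = 31 - 10 = 21

21


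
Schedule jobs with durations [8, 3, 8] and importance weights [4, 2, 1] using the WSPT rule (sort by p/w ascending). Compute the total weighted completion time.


Compute p/w ratios and sort ascending (WSPT): [(3, 2), (8, 4), (8, 1)]
Compute weighted completion times:
  Job (p=3,w=2): C=3, w*C=2*3=6
  Job (p=8,w=4): C=11, w*C=4*11=44
  Job (p=8,w=1): C=19, w*C=1*19=19
Total weighted completion time = 69

69


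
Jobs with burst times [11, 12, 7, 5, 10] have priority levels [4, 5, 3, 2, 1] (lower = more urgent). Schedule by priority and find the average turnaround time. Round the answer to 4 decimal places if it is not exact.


Sort by priority (ascending = highest first):
Order: [(1, 10), (2, 5), (3, 7), (4, 11), (5, 12)]
Completion times:
  Priority 1, burst=10, C=10
  Priority 2, burst=5, C=15
  Priority 3, burst=7, C=22
  Priority 4, burst=11, C=33
  Priority 5, burst=12, C=45
Average turnaround = 125/5 = 25.0

25.0


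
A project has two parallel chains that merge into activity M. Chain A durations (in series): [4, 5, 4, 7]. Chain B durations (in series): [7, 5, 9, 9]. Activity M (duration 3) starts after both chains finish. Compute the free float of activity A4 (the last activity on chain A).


ES(A4) = sum of predecessors on chain A = 13
EF(A4) = ES + duration = 13 + 7 = 20
Successor of A4 is M. ES(M) = max(sum(A), sum(B)) = max(20, 30) = 30
Free float = ES(successor) - EF(current) = 30 - 20 = 10

10


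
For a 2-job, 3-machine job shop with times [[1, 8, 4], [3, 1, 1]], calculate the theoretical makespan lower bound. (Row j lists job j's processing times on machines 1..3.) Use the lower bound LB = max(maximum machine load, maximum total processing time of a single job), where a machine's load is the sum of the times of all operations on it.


Machine loads:
  Machine 1: 1 + 3 = 4
  Machine 2: 8 + 1 = 9
  Machine 3: 4 + 1 = 5
Max machine load = 9
Job totals:
  Job 1: 13
  Job 2: 5
Max job total = 13
Lower bound = max(9, 13) = 13

13


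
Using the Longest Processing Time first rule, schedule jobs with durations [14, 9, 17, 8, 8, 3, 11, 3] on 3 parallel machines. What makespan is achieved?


Sort jobs in decreasing order (LPT): [17, 14, 11, 9, 8, 8, 3, 3]
Assign each job to the least loaded machine:
  Machine 1: jobs [17, 8], load = 25
  Machine 2: jobs [14, 8, 3], load = 25
  Machine 3: jobs [11, 9, 3], load = 23
Makespan = max load = 25

25


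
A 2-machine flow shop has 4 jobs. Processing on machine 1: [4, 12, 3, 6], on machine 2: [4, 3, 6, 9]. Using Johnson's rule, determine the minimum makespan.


Apply Johnson's rule:
  Group 1 (a <= b): [(3, 3, 6), (1, 4, 4), (4, 6, 9)]
  Group 2 (a > b): [(2, 12, 3)]
Optimal job order: [3, 1, 4, 2]
Schedule:
  Job 3: M1 done at 3, M2 done at 9
  Job 1: M1 done at 7, M2 done at 13
  Job 4: M1 done at 13, M2 done at 22
  Job 2: M1 done at 25, M2 done at 28
Makespan = 28

28


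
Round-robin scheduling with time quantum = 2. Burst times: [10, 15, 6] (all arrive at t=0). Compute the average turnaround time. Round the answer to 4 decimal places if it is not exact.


Time quantum = 2
Execution trace:
  J1 runs 2 units, time = 2
  J2 runs 2 units, time = 4
  J3 runs 2 units, time = 6
  J1 runs 2 units, time = 8
  J2 runs 2 units, time = 10
  J3 runs 2 units, time = 12
  J1 runs 2 units, time = 14
  J2 runs 2 units, time = 16
  J3 runs 2 units, time = 18
  J1 runs 2 units, time = 20
  J2 runs 2 units, time = 22
  J1 runs 2 units, time = 24
  J2 runs 2 units, time = 26
  J2 runs 2 units, time = 28
  J2 runs 2 units, time = 30
  J2 runs 1 units, time = 31
Finish times: [24, 31, 18]
Average turnaround = 73/3 = 24.3333

24.3333


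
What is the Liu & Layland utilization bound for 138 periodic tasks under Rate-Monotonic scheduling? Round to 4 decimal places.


Compute 2^(1/138) = 1.0050354411
Subtract 1: 1.0050354411 - 1 = 0.0050354411
Multiply by n: 138 * 0.0050354411 = 0.6948908718
Round to 4 dp: 0.6949

0.6949


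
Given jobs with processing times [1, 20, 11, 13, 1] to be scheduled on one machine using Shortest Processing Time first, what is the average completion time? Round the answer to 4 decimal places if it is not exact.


Sort jobs by processing time (SPT order): [1, 1, 11, 13, 20]
Compute completion times sequentially:
  Job 1: processing = 1, completes at 1
  Job 2: processing = 1, completes at 2
  Job 3: processing = 11, completes at 13
  Job 4: processing = 13, completes at 26
  Job 5: processing = 20, completes at 46
Sum of completion times = 88
Average completion time = 88/5 = 17.6

17.6


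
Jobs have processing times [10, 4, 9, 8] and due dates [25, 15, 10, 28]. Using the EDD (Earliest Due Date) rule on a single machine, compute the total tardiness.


Sort by due date (EDD order): [(9, 10), (4, 15), (10, 25), (8, 28)]
Compute completion times and tardiness:
  Job 1: p=9, d=10, C=9, tardiness=max(0,9-10)=0
  Job 2: p=4, d=15, C=13, tardiness=max(0,13-15)=0
  Job 3: p=10, d=25, C=23, tardiness=max(0,23-25)=0
  Job 4: p=8, d=28, C=31, tardiness=max(0,31-28)=3
Total tardiness = 3

3


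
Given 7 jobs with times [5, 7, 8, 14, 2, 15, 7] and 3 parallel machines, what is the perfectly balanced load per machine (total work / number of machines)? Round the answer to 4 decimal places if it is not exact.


Total processing time = 5 + 7 + 8 + 14 + 2 + 15 + 7 = 58
Number of machines = 3
Ideal balanced load = 58 / 3 = 19.3333

19.3333


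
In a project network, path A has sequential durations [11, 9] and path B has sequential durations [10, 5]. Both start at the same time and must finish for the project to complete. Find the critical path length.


Path A total = 11 + 9 = 20
Path B total = 10 + 5 = 15
Critical path = longest path = max(20, 15) = 20

20


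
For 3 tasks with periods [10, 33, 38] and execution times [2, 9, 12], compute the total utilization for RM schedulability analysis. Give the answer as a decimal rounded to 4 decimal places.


Compute individual utilizations (exact fractions):
  Task 1: C/T = 2/10 = 1/5 (approx. 0.2)
  Task 2: C/T = 9/33 = 3/11 (approx. 0.2727)
  Task 3: C/T = 12/38 = 6/19 (approx. 0.3158)
Total utilization U = 1/5 + 3/11 + 6/19 = 824/1045
Rounded to 4 decimal places: U = 0.7885
RM (Liu & Layland) bound for 3 tasks = 0.779763; compare with U = 824/1045 (approx. 0.788517)
bound < U <= 1, so the RM sufficient condition is not met (inconclusive; an exact test such as response-time analysis is needed).

0.7885


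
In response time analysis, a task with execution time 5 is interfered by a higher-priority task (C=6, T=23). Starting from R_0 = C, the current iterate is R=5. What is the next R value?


R_next = C + ceil(R_prev / T_hp) * C_hp
ceil(5 / 23) = ceil(0.2174) = 1
Interference = 1 * 6 = 6
R_next = 5 + 6 = 11

11


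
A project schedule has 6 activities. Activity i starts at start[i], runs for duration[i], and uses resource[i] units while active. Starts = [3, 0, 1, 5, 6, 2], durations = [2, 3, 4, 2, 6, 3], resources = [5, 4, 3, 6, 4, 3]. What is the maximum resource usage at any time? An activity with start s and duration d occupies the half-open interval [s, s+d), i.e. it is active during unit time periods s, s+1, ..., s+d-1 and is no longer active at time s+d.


Each activity i is active on [start_i, start_i + duration_i).
Compute total resource usage per time slot:
  t=0: active resources = [4], total = 4
  t=1: active resources = [4, 3], total = 7
  t=2: active resources = [4, 3, 3], total = 10
  t=3: active resources = [5, 3, 3], total = 11
  t=4: active resources = [5, 3, 3], total = 11
  t=5: active resources = [6], total = 6
  t=6: active resources = [6, 4], total = 10
  t=7: active resources = [4], total = 4
  t=8: active resources = [4], total = 4
  t=9: active resources = [4], total = 4
  t=10: active resources = [4], total = 4
  t=11: active resources = [4], total = 4
Peak resource demand = 11

11


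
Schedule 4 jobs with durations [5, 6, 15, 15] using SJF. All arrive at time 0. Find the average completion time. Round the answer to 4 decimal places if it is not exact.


SJF order (ascending): [5, 6, 15, 15]
Completion times:
  Job 1: burst=5, C=5
  Job 2: burst=6, C=11
  Job 3: burst=15, C=26
  Job 4: burst=15, C=41
Average completion = 83/4 = 20.75

20.75


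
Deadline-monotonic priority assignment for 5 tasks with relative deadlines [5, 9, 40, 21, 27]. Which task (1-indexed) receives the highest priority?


Sort tasks by relative deadline (ascending):
  Task 1: deadline = 5
  Task 2: deadline = 9
  Task 4: deadline = 21
  Task 5: deadline = 27
  Task 3: deadline = 40
Priority order (highest first): [1, 2, 4, 5, 3]
Highest priority task = 1

1


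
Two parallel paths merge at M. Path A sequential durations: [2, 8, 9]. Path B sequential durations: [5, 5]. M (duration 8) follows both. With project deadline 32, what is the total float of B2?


Forward pass: ES(B2) = sum of predecessors on chain B = 5
EF = ES + duration = 5 + 5 = 10
Backward pass: LF(M) = deadline = 32; LS(M) = 32 - 8 = 24
LF(B2) = LS(M) - sum(successors on chain B) = 24 - 0 = 24
LS = LF - duration = 24 - 5 = 19
Total float = LS - ES = 19 - 5 = 14

14


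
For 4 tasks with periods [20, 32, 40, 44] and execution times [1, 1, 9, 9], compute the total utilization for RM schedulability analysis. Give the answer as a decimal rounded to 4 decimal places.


Compute individual utilizations (exact fractions):
  Task 1: C/T = 1/20 (approx. 0.05)
  Task 2: C/T = 1/32 (approx. 0.0313)
  Task 3: C/T = 9/40 (approx. 0.225)
  Task 4: C/T = 9/44 (approx. 0.2045)
Total utilization U = 1/20 + 1/32 + 9/40 + 9/44 = 899/1760
Rounded to 4 decimal places: U = 0.5108
RM (Liu & Layland) bound for 4 tasks = 0.756828; compare with U = 899/1760 (approx. 0.510795)
U <= bound, so schedulable by RM sufficient condition.

0.5108


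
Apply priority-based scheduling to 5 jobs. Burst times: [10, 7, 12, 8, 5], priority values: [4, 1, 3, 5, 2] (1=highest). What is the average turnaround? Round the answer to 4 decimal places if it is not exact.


Sort by priority (ascending = highest first):
Order: [(1, 7), (2, 5), (3, 12), (4, 10), (5, 8)]
Completion times:
  Priority 1, burst=7, C=7
  Priority 2, burst=5, C=12
  Priority 3, burst=12, C=24
  Priority 4, burst=10, C=34
  Priority 5, burst=8, C=42
Average turnaround = 119/5 = 23.8

23.8


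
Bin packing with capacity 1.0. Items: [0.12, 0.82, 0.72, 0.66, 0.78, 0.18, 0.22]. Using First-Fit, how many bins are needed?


Place items sequentially using First-Fit:
  Item 0.12 -> new Bin 1
  Item 0.82 -> Bin 1 (now 0.94)
  Item 0.72 -> new Bin 2
  Item 0.66 -> new Bin 3
  Item 0.78 -> new Bin 4
  Item 0.18 -> Bin 2 (now 0.9)
  Item 0.22 -> Bin 3 (now 0.88)
Total bins used = 4

4


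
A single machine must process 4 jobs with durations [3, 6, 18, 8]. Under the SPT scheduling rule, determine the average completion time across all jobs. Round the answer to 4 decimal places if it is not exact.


Sort jobs by processing time (SPT order): [3, 6, 8, 18]
Compute completion times sequentially:
  Job 1: processing = 3, completes at 3
  Job 2: processing = 6, completes at 9
  Job 3: processing = 8, completes at 17
  Job 4: processing = 18, completes at 35
Sum of completion times = 64
Average completion time = 64/4 = 16.0

16.0


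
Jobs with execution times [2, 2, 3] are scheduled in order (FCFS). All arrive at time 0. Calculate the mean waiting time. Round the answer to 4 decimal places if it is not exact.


FCFS order (as given): [2, 2, 3]
Waiting times:
  Job 1: wait = 0
  Job 2: wait = 2
  Job 3: wait = 4
Sum of waiting times = 6
Average waiting time = 6/3 = 2.0

2.0


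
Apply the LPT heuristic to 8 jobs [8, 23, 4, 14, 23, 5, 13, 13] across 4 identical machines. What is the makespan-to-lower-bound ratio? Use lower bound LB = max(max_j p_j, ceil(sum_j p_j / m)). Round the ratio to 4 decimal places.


LPT order: [23, 23, 14, 13, 13, 8, 5, 4]
Machine loads after assignment: [27, 23, 27, 26]
LPT makespan = 27
Lower bound = max(max_job, ceil(total/4)) = max(23, 26) = 26
Ratio = 27 / 26 = 1.0385

1.0385


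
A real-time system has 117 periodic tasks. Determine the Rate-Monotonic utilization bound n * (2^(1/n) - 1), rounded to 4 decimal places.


Compute 2^(1/117) = 1.0059419185
Subtract 1: 1.0059419185 - 1 = 0.0059419185
Multiply by n: 117 * 0.0059419185 = 0.6952044645
Round to 4 dp: 0.6952

0.6952


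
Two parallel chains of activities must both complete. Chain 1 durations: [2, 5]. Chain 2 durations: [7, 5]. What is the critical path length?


Path A total = 2 + 5 = 7
Path B total = 7 + 5 = 12
Critical path = longest path = max(7, 12) = 12

12


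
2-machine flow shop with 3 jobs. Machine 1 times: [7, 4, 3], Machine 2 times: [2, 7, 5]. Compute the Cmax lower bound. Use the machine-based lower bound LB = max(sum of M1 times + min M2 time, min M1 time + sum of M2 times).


LB1 = sum(M1 times) + min(M2 times) = 14 + 2 = 16
LB2 = min(M1 times) + sum(M2 times) = 3 + 14 = 17
Lower bound = max(LB1, LB2) = max(16, 17) = 17

17


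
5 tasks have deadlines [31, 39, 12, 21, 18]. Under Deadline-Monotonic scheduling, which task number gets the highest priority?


Sort tasks by relative deadline (ascending):
  Task 3: deadline = 12
  Task 5: deadline = 18
  Task 4: deadline = 21
  Task 1: deadline = 31
  Task 2: deadline = 39
Priority order (highest first): [3, 5, 4, 1, 2]
Highest priority task = 3

3


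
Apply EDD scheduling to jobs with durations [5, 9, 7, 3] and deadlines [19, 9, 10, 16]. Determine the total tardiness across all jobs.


Sort by due date (EDD order): [(9, 9), (7, 10), (3, 16), (5, 19)]
Compute completion times and tardiness:
  Job 1: p=9, d=9, C=9, tardiness=max(0,9-9)=0
  Job 2: p=7, d=10, C=16, tardiness=max(0,16-10)=6
  Job 3: p=3, d=16, C=19, tardiness=max(0,19-16)=3
  Job 4: p=5, d=19, C=24, tardiness=max(0,24-19)=5
Total tardiness = 14

14


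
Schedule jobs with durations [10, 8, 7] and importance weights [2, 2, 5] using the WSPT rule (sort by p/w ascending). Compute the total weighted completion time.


Compute p/w ratios and sort ascending (WSPT): [(7, 5), (8, 2), (10, 2)]
Compute weighted completion times:
  Job (p=7,w=5): C=7, w*C=5*7=35
  Job (p=8,w=2): C=15, w*C=2*15=30
  Job (p=10,w=2): C=25, w*C=2*25=50
Total weighted completion time = 115

115


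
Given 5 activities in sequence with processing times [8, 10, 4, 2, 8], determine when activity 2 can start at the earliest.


Activity 2 starts after activities 1 through 1 complete.
Predecessor durations: [8]
ES = 8 = 8

8


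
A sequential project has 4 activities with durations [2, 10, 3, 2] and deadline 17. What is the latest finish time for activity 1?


LF(activity 1) = deadline - sum of successor durations
Successors: activities 2 through 4 with durations [10, 3, 2]
Sum of successor durations = 15
LF = 17 - 15 = 2

2


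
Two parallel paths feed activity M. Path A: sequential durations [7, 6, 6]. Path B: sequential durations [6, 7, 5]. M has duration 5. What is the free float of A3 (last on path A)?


ES(A3) = sum of predecessors on chain A = 13
EF(A3) = ES + duration = 13 + 6 = 19
Successor of A3 is M. ES(M) = max(sum(A), sum(B)) = max(19, 18) = 19
Free float = ES(successor) - EF(current) = 19 - 19 = 0

0


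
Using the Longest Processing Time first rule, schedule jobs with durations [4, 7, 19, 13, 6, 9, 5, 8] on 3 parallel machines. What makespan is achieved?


Sort jobs in decreasing order (LPT): [19, 13, 9, 8, 7, 6, 5, 4]
Assign each job to the least loaded machine:
  Machine 1: jobs [19, 5], load = 24
  Machine 2: jobs [13, 7, 4], load = 24
  Machine 3: jobs [9, 8, 6], load = 23
Makespan = max load = 24

24


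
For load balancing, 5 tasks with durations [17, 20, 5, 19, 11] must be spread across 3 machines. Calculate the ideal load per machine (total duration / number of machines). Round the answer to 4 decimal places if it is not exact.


Total processing time = 17 + 20 + 5 + 19 + 11 = 72
Number of machines = 3
Ideal balanced load = 72 / 3 = 24.0

24.0


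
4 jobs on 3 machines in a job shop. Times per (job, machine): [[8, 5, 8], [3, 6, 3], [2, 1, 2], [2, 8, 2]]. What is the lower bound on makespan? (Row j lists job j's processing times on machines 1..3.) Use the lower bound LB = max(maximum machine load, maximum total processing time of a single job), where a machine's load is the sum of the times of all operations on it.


Machine loads:
  Machine 1: 8 + 3 + 2 + 2 = 15
  Machine 2: 5 + 6 + 1 + 8 = 20
  Machine 3: 8 + 3 + 2 + 2 = 15
Max machine load = 20
Job totals:
  Job 1: 21
  Job 2: 12
  Job 3: 5
  Job 4: 12
Max job total = 21
Lower bound = max(20, 21) = 21

21


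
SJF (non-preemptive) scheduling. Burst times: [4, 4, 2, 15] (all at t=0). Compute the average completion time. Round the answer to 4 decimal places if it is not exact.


SJF order (ascending): [2, 4, 4, 15]
Completion times:
  Job 1: burst=2, C=2
  Job 2: burst=4, C=6
  Job 3: burst=4, C=10
  Job 4: burst=15, C=25
Average completion = 43/4 = 10.75

10.75


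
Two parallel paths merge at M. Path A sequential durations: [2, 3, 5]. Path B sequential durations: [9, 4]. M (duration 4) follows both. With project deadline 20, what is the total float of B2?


Forward pass: ES(B2) = sum of predecessors on chain B = 9
EF = ES + duration = 9 + 4 = 13
Backward pass: LF(M) = deadline = 20; LS(M) = 20 - 4 = 16
LF(B2) = LS(M) - sum(successors on chain B) = 16 - 0 = 16
LS = LF - duration = 16 - 4 = 12
Total float = LS - ES = 12 - 9 = 3

3


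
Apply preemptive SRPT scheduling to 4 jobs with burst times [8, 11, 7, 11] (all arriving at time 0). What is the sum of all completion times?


Since all jobs arrive at t=0, SRPT equals SPT ordering.
SPT order: [7, 8, 11, 11]
Completion times:
  Job 1: p=7, C=7
  Job 2: p=8, C=15
  Job 3: p=11, C=26
  Job 4: p=11, C=37
Total completion time = 7 + 15 + 26 + 37 = 85

85


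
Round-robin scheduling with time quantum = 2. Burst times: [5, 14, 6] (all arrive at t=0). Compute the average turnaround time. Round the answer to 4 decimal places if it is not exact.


Time quantum = 2
Execution trace:
  J1 runs 2 units, time = 2
  J2 runs 2 units, time = 4
  J3 runs 2 units, time = 6
  J1 runs 2 units, time = 8
  J2 runs 2 units, time = 10
  J3 runs 2 units, time = 12
  J1 runs 1 units, time = 13
  J2 runs 2 units, time = 15
  J3 runs 2 units, time = 17
  J2 runs 2 units, time = 19
  J2 runs 2 units, time = 21
  J2 runs 2 units, time = 23
  J2 runs 2 units, time = 25
Finish times: [13, 25, 17]
Average turnaround = 55/3 = 18.3333

18.3333


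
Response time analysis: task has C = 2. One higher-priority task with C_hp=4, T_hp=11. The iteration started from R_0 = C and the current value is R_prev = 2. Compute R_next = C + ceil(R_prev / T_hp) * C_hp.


R_next = C + ceil(R_prev / T_hp) * C_hp
ceil(2 / 11) = ceil(0.1818) = 1
Interference = 1 * 4 = 4
R_next = 2 + 4 = 6

6


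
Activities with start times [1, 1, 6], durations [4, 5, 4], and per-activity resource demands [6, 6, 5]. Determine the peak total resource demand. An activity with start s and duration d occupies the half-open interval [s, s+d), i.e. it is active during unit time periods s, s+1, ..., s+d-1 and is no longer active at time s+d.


Each activity i is active on [start_i, start_i + duration_i).
Compute total resource usage per time slot:
  t=0: active resources = [], total = 0
  t=1: active resources = [6, 6], total = 12
  t=2: active resources = [6, 6], total = 12
  t=3: active resources = [6, 6], total = 12
  t=4: active resources = [6, 6], total = 12
  t=5: active resources = [6], total = 6
  t=6: active resources = [5], total = 5
  t=7: active resources = [5], total = 5
  t=8: active resources = [5], total = 5
  t=9: active resources = [5], total = 5
Peak resource demand = 12

12


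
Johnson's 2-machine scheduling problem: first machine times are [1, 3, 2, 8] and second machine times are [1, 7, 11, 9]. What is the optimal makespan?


Apply Johnson's rule:
  Group 1 (a <= b): [(1, 1, 1), (3, 2, 11), (2, 3, 7), (4, 8, 9)]
  Group 2 (a > b): []
Optimal job order: [1, 3, 2, 4]
Schedule:
  Job 1: M1 done at 1, M2 done at 2
  Job 3: M1 done at 3, M2 done at 14
  Job 2: M1 done at 6, M2 done at 21
  Job 4: M1 done at 14, M2 done at 30
Makespan = 30

30


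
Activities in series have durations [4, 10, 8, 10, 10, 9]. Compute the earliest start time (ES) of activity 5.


Activity 5 starts after activities 1 through 4 complete.
Predecessor durations: [4, 10, 8, 10]
ES = 4 + 10 + 8 + 10 = 32

32


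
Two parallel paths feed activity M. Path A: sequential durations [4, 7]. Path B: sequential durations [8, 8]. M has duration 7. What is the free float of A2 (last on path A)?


ES(A2) = sum of predecessors on chain A = 4
EF(A2) = ES + duration = 4 + 7 = 11
Successor of A2 is M. ES(M) = max(sum(A), sum(B)) = max(11, 16) = 16
Free float = ES(successor) - EF(current) = 16 - 11 = 5

5


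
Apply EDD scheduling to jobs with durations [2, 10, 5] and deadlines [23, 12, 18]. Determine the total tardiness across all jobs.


Sort by due date (EDD order): [(10, 12), (5, 18), (2, 23)]
Compute completion times and tardiness:
  Job 1: p=10, d=12, C=10, tardiness=max(0,10-12)=0
  Job 2: p=5, d=18, C=15, tardiness=max(0,15-18)=0
  Job 3: p=2, d=23, C=17, tardiness=max(0,17-23)=0
Total tardiness = 0

0


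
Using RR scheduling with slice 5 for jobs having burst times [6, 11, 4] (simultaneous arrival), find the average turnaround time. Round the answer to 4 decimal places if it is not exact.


Time quantum = 5
Execution trace:
  J1 runs 5 units, time = 5
  J2 runs 5 units, time = 10
  J3 runs 4 units, time = 14
  J1 runs 1 units, time = 15
  J2 runs 5 units, time = 20
  J2 runs 1 units, time = 21
Finish times: [15, 21, 14]
Average turnaround = 50/3 = 16.6667

16.6667


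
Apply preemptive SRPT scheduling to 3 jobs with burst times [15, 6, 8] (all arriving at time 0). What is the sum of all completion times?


Since all jobs arrive at t=0, SRPT equals SPT ordering.
SPT order: [6, 8, 15]
Completion times:
  Job 1: p=6, C=6
  Job 2: p=8, C=14
  Job 3: p=15, C=29
Total completion time = 6 + 14 + 29 = 49

49


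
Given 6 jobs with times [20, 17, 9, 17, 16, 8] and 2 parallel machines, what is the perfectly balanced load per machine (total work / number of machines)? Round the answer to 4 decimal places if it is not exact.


Total processing time = 20 + 17 + 9 + 17 + 16 + 8 = 87
Number of machines = 2
Ideal balanced load = 87 / 2 = 43.5

43.5


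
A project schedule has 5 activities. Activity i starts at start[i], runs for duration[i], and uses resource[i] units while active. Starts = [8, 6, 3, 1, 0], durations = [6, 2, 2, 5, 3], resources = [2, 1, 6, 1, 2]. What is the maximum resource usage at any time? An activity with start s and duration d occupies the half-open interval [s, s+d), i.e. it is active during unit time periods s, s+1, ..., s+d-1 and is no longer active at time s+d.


Each activity i is active on [start_i, start_i + duration_i).
Compute total resource usage per time slot:
  t=0: active resources = [2], total = 2
  t=1: active resources = [1, 2], total = 3
  t=2: active resources = [1, 2], total = 3
  t=3: active resources = [6, 1], total = 7
  t=4: active resources = [6, 1], total = 7
  t=5: active resources = [1], total = 1
  t=6: active resources = [1], total = 1
  t=7: active resources = [1], total = 1
  t=8: active resources = [2], total = 2
  t=9: active resources = [2], total = 2
  t=10: active resources = [2], total = 2
  t=11: active resources = [2], total = 2
  t=12: active resources = [2], total = 2
  t=13: active resources = [2], total = 2
Peak resource demand = 7

7


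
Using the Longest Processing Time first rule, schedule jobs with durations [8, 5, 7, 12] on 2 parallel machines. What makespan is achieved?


Sort jobs in decreasing order (LPT): [12, 8, 7, 5]
Assign each job to the least loaded machine:
  Machine 1: jobs [12, 5], load = 17
  Machine 2: jobs [8, 7], load = 15
Makespan = max load = 17

17


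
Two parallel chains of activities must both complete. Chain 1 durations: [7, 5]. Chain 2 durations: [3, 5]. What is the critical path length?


Path A total = 7 + 5 = 12
Path B total = 3 + 5 = 8
Critical path = longest path = max(12, 8) = 12

12


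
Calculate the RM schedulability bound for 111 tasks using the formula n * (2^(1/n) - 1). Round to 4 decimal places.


Compute 2^(1/111) = 1.0062641072
Subtract 1: 1.0062641072 - 1 = 0.0062641072
Multiply by n: 111 * 0.0062641072 = 0.6953158992
Round to 4 dp: 0.6953

0.6953


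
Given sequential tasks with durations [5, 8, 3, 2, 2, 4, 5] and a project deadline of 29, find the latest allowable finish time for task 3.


LF(activity 3) = deadline - sum of successor durations
Successors: activities 4 through 7 with durations [2, 2, 4, 5]
Sum of successor durations = 13
LF = 29 - 13 = 16

16


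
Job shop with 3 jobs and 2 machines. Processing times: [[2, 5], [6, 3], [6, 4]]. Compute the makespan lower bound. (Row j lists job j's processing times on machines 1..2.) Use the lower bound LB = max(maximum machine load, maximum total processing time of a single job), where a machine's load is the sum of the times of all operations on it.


Machine loads:
  Machine 1: 2 + 6 + 6 = 14
  Machine 2: 5 + 3 + 4 = 12
Max machine load = 14
Job totals:
  Job 1: 7
  Job 2: 9
  Job 3: 10
Max job total = 10
Lower bound = max(14, 10) = 14

14


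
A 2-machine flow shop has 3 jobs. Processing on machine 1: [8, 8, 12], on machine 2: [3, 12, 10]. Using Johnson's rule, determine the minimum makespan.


Apply Johnson's rule:
  Group 1 (a <= b): [(2, 8, 12)]
  Group 2 (a > b): [(3, 12, 10), (1, 8, 3)]
Optimal job order: [2, 3, 1]
Schedule:
  Job 2: M1 done at 8, M2 done at 20
  Job 3: M1 done at 20, M2 done at 30
  Job 1: M1 done at 28, M2 done at 33
Makespan = 33

33


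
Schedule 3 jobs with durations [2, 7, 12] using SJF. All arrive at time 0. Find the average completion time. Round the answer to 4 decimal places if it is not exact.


SJF order (ascending): [2, 7, 12]
Completion times:
  Job 1: burst=2, C=2
  Job 2: burst=7, C=9
  Job 3: burst=12, C=21
Average completion = 32/3 = 10.6667

10.6667


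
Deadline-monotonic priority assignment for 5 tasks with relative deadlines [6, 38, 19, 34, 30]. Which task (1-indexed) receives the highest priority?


Sort tasks by relative deadline (ascending):
  Task 1: deadline = 6
  Task 3: deadline = 19
  Task 5: deadline = 30
  Task 4: deadline = 34
  Task 2: deadline = 38
Priority order (highest first): [1, 3, 5, 4, 2]
Highest priority task = 1

1


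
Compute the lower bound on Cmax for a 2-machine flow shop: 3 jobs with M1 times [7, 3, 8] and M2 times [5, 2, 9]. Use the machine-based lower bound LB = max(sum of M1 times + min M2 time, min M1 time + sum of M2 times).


LB1 = sum(M1 times) + min(M2 times) = 18 + 2 = 20
LB2 = min(M1 times) + sum(M2 times) = 3 + 16 = 19
Lower bound = max(LB1, LB2) = max(20, 19) = 20

20


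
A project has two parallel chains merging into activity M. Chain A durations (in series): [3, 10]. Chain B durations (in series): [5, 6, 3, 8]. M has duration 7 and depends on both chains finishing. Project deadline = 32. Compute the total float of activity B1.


Forward pass: ES(B1) = sum of predecessors on chain B = 0
EF = ES + duration = 0 + 5 = 5
Backward pass: LF(M) = deadline = 32; LS(M) = 32 - 7 = 25
LF(B1) = LS(M) - sum(successors on chain B) = 25 - 17 = 8
LS = LF - duration = 8 - 5 = 3
Total float = LS - ES = 3 - 0 = 3

3


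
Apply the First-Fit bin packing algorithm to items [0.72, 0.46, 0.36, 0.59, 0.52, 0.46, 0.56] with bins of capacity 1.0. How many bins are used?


Place items sequentially using First-Fit:
  Item 0.72 -> new Bin 1
  Item 0.46 -> new Bin 2
  Item 0.36 -> Bin 2 (now 0.82)
  Item 0.59 -> new Bin 3
  Item 0.52 -> new Bin 4
  Item 0.46 -> Bin 4 (now 0.98)
  Item 0.56 -> new Bin 5
Total bins used = 5

5


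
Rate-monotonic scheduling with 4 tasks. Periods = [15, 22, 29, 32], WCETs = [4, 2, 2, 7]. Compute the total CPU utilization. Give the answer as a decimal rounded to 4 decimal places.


Compute individual utilizations (exact fractions):
  Task 1: C/T = 4/15 (approx. 0.2667)
  Task 2: C/T = 2/22 = 1/11 (approx. 0.0909)
  Task 3: C/T = 2/29 (approx. 0.069)
  Task 4: C/T = 7/32 (approx. 0.2188)
Total utilization U = 4/15 + 1/11 + 2/29 + 7/32 = 98807/153120
Rounded to 4 decimal places: U = 0.6453
RM (Liu & Layland) bound for 4 tasks = 0.756828; compare with U = 98807/153120 (approx. 0.645291)
U <= bound, so schedulable by RM sufficient condition.

0.6453


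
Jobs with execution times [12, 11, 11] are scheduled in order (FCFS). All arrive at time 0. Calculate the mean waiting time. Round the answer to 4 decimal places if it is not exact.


FCFS order (as given): [12, 11, 11]
Waiting times:
  Job 1: wait = 0
  Job 2: wait = 12
  Job 3: wait = 23
Sum of waiting times = 35
Average waiting time = 35/3 = 11.6667

11.6667


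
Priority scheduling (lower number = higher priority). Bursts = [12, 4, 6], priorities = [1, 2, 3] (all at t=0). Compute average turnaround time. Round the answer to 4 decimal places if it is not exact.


Sort by priority (ascending = highest first):
Order: [(1, 12), (2, 4), (3, 6)]
Completion times:
  Priority 1, burst=12, C=12
  Priority 2, burst=4, C=16
  Priority 3, burst=6, C=22
Average turnaround = 50/3 = 16.6667

16.6667


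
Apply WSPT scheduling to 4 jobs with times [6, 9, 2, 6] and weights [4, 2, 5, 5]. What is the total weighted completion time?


Compute p/w ratios and sort ascending (WSPT): [(2, 5), (6, 5), (6, 4), (9, 2)]
Compute weighted completion times:
  Job (p=2,w=5): C=2, w*C=5*2=10
  Job (p=6,w=5): C=8, w*C=5*8=40
  Job (p=6,w=4): C=14, w*C=4*14=56
  Job (p=9,w=2): C=23, w*C=2*23=46
Total weighted completion time = 152

152


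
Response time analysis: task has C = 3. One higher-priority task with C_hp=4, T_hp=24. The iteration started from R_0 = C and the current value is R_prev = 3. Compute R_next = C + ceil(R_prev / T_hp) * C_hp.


R_next = C + ceil(R_prev / T_hp) * C_hp
ceil(3 / 24) = ceil(0.125) = 1
Interference = 1 * 4 = 4
R_next = 3 + 4 = 7

7


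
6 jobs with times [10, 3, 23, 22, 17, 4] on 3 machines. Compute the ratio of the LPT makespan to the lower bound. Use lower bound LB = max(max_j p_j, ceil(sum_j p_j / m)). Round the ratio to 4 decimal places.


LPT order: [23, 22, 17, 10, 4, 3]
Machine loads after assignment: [26, 26, 27]
LPT makespan = 27
Lower bound = max(max_job, ceil(total/3)) = max(23, 27) = 27
Ratio = 27 / 27 = 1.0

1.0


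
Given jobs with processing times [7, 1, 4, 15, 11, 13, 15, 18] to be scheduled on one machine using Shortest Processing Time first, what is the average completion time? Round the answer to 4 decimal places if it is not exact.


Sort jobs by processing time (SPT order): [1, 4, 7, 11, 13, 15, 15, 18]
Compute completion times sequentially:
  Job 1: processing = 1, completes at 1
  Job 2: processing = 4, completes at 5
  Job 3: processing = 7, completes at 12
  Job 4: processing = 11, completes at 23
  Job 5: processing = 13, completes at 36
  Job 6: processing = 15, completes at 51
  Job 7: processing = 15, completes at 66
  Job 8: processing = 18, completes at 84
Sum of completion times = 278
Average completion time = 278/8 = 34.75

34.75


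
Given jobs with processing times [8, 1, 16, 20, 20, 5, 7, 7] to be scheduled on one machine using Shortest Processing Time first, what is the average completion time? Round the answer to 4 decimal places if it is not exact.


Sort jobs by processing time (SPT order): [1, 5, 7, 7, 8, 16, 20, 20]
Compute completion times sequentially:
  Job 1: processing = 1, completes at 1
  Job 2: processing = 5, completes at 6
  Job 3: processing = 7, completes at 13
  Job 4: processing = 7, completes at 20
  Job 5: processing = 8, completes at 28
  Job 6: processing = 16, completes at 44
  Job 7: processing = 20, completes at 64
  Job 8: processing = 20, completes at 84
Sum of completion times = 260
Average completion time = 260/8 = 32.5

32.5


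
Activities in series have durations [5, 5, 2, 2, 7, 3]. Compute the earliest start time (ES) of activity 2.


Activity 2 starts after activities 1 through 1 complete.
Predecessor durations: [5]
ES = 5 = 5

5


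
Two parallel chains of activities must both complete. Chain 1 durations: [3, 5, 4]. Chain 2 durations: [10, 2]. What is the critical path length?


Path A total = 3 + 5 + 4 = 12
Path B total = 10 + 2 = 12
Critical path = longest path = max(12, 12) = 12

12


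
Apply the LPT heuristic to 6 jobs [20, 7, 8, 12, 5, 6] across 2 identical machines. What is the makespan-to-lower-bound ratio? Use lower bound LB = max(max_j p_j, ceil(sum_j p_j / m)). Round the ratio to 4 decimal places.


LPT order: [20, 12, 8, 7, 6, 5]
Machine loads after assignment: [27, 31]
LPT makespan = 31
Lower bound = max(max_job, ceil(total/2)) = max(20, 29) = 29
Ratio = 31 / 29 = 1.069

1.069


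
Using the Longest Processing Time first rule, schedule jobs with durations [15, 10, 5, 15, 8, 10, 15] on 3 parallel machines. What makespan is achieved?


Sort jobs in decreasing order (LPT): [15, 15, 15, 10, 10, 8, 5]
Assign each job to the least loaded machine:
  Machine 1: jobs [15, 10], load = 25
  Machine 2: jobs [15, 10], load = 25
  Machine 3: jobs [15, 8, 5], load = 28
Makespan = max load = 28

28


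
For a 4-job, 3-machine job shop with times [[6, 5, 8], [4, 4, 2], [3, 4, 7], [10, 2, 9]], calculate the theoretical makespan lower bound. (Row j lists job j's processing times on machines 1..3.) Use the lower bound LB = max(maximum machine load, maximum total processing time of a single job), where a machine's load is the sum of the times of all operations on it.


Machine loads:
  Machine 1: 6 + 4 + 3 + 10 = 23
  Machine 2: 5 + 4 + 4 + 2 = 15
  Machine 3: 8 + 2 + 7 + 9 = 26
Max machine load = 26
Job totals:
  Job 1: 19
  Job 2: 10
  Job 3: 14
  Job 4: 21
Max job total = 21
Lower bound = max(26, 21) = 26

26


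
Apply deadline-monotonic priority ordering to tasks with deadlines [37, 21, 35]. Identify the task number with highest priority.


Sort tasks by relative deadline (ascending):
  Task 2: deadline = 21
  Task 3: deadline = 35
  Task 1: deadline = 37
Priority order (highest first): [2, 3, 1]
Highest priority task = 2

2


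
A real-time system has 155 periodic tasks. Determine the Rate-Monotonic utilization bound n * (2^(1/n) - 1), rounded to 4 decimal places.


Compute 2^(1/155) = 1.0044819312
Subtract 1: 1.0044819312 - 1 = 0.0044819312
Multiply by n: 155 * 0.0044819312 = 0.6946993360
Round to 4 dp: 0.6947

0.6947


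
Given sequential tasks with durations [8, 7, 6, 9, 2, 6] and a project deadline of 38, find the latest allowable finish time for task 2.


LF(activity 2) = deadline - sum of successor durations
Successors: activities 3 through 6 with durations [6, 9, 2, 6]
Sum of successor durations = 23
LF = 38 - 23 = 15

15


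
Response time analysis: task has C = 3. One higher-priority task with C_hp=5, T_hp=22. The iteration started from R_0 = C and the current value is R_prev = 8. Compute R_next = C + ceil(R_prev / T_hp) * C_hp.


R_next = C + ceil(R_prev / T_hp) * C_hp
ceil(8 / 22) = ceil(0.3636) = 1
Interference = 1 * 5 = 5
R_next = 3 + 5 = 8
R_next = R_prev, so the iteration has converged (response time = 8).

8


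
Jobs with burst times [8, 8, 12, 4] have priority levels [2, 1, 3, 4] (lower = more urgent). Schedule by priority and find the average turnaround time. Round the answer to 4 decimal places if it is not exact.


Sort by priority (ascending = highest first):
Order: [(1, 8), (2, 8), (3, 12), (4, 4)]
Completion times:
  Priority 1, burst=8, C=8
  Priority 2, burst=8, C=16
  Priority 3, burst=12, C=28
  Priority 4, burst=4, C=32
Average turnaround = 84/4 = 21.0

21.0


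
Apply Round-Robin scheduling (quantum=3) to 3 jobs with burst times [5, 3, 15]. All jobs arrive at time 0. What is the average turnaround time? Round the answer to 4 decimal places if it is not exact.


Time quantum = 3
Execution trace:
  J1 runs 3 units, time = 3
  J2 runs 3 units, time = 6
  J3 runs 3 units, time = 9
  J1 runs 2 units, time = 11
  J3 runs 3 units, time = 14
  J3 runs 3 units, time = 17
  J3 runs 3 units, time = 20
  J3 runs 3 units, time = 23
Finish times: [11, 6, 23]
Average turnaround = 40/3 = 13.3333

13.3333


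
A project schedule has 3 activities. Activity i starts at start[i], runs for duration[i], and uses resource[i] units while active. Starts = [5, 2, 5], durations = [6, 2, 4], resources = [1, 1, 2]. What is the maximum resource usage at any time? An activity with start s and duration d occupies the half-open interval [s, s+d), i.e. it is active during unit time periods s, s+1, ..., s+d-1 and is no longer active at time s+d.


Each activity i is active on [start_i, start_i + duration_i).
Compute total resource usage per time slot:
  t=0: active resources = [], total = 0
  t=1: active resources = [], total = 0
  t=2: active resources = [1], total = 1
  t=3: active resources = [1], total = 1
  t=4: active resources = [], total = 0
  t=5: active resources = [1, 2], total = 3
  t=6: active resources = [1, 2], total = 3
  t=7: active resources = [1, 2], total = 3
  t=8: active resources = [1, 2], total = 3
  t=9: active resources = [1], total = 1
  t=10: active resources = [1], total = 1
Peak resource demand = 3

3


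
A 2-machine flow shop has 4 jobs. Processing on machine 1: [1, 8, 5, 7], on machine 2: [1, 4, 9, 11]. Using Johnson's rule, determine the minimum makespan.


Apply Johnson's rule:
  Group 1 (a <= b): [(1, 1, 1), (3, 5, 9), (4, 7, 11)]
  Group 2 (a > b): [(2, 8, 4)]
Optimal job order: [1, 3, 4, 2]
Schedule:
  Job 1: M1 done at 1, M2 done at 2
  Job 3: M1 done at 6, M2 done at 15
  Job 4: M1 done at 13, M2 done at 26
  Job 2: M1 done at 21, M2 done at 30
Makespan = 30

30


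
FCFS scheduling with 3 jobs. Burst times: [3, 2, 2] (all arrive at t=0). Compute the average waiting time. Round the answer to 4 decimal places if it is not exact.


FCFS order (as given): [3, 2, 2]
Waiting times:
  Job 1: wait = 0
  Job 2: wait = 3
  Job 3: wait = 5
Sum of waiting times = 8
Average waiting time = 8/3 = 2.6667

2.6667


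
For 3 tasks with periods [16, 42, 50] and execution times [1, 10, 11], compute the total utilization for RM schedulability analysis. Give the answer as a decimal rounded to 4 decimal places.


Compute individual utilizations (exact fractions):
  Task 1: C/T = 1/16 (approx. 0.0625)
  Task 2: C/T = 10/42 = 5/21 (approx. 0.2381)
  Task 3: C/T = 11/50 (approx. 0.22)
Total utilization U = 1/16 + 5/21 + 11/50 = 4373/8400
Rounded to 4 decimal places: U = 0.5206
RM (Liu & Layland) bound for 3 tasks = 0.779763; compare with U = 4373/8400 (approx. 0.520595)
U <= bound, so schedulable by RM sufficient condition.

0.5206
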